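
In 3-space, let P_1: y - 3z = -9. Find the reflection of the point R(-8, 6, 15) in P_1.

(-8, 12, -3)

λ = (n·R − d)/|n|² = (-39 − (-9))/10 = -3.
Reflection = R − 2λn = (-8, 6, 15) − (-6)·(0, 1, -3) = (-8, 12, -3).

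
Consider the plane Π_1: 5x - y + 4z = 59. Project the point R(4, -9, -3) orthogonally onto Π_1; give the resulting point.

Foot = R − λn with λ = (n·R − d)/|n|² = (17 − 59)/42 = -1.
Foot = (4, -9, -3) − (-1)·(5, -1, 4) = (9, -10, 1).

(9, -10, 1)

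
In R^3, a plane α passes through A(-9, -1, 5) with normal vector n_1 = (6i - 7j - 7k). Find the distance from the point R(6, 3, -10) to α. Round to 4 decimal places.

14.4266

α: n_1·r = n_1·A gives 6x - 7y - 7z = -82.
n·R − d = (6)·(6) + (-7)·(3) + (-7)·(-10) − (-82) = 167; |n| = √134.
Distance = |167| / √134 = 167/√134 ≈ 14.4266.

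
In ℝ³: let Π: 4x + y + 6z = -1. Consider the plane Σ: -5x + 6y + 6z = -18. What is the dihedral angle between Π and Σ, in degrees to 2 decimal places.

cos θ = |n₁·n₂| / (|n₁||n₂|) = |22| / (√53 · √97).
θ = arccos(0.30683) ≈ 72.13°.

72.13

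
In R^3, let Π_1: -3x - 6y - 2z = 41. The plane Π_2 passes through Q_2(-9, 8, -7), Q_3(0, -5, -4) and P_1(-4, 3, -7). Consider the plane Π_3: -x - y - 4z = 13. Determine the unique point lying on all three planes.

Q_2Q_3 = (9, -13, 3), Q_2P_1 = (5, -5, 0); a normal to Π_2 is Q_2Q_3 × Q_2P_1 = (15, 15, 20).
Using Q_2: Π_2 has equation 15x + 15y + 20z = -155.
Solving the 3×3 linear system -3x - 6y - 2z = 41, 15x + 15y + 20z = -155, -x - y - 4z = 13 (e.g. by elimination or Cramer's rule, determinant = -120) gives (-5, -4, -1).

(-5, -4, -1)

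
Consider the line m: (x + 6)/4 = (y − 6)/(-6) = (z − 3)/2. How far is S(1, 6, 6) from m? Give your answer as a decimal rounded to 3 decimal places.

m has direction (4, -6, 2) through (-6, 6, 3).
Taking (-6, 6, 3) on m with direction v = (4, -6, 2): w = S − (-6, 6, 3) = (7, 0, 3), and w × v = (18, -2, -42).
Distance = |w × v| / |v| = √2092 / √56 ≈ 6.112.

6.112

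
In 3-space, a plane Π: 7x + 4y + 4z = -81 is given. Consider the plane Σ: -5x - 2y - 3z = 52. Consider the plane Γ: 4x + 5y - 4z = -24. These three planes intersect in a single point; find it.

(-3, -8, -7)

Solving the 3×3 linear system 7x + 4y + 4z = -81, -5x - 2y - 3z = 52, 4x + 5y - 4z = -24 (e.g. by elimination or Cramer's rule, determinant = -35) gives (-3, -8, -7).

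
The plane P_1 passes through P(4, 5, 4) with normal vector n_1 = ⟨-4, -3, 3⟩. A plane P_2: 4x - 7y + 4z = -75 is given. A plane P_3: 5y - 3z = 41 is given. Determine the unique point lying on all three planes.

P_1: n_1·r = n_1·P gives -4x - 3y + 3z = -19.
Solving the 3×3 linear system -4x - 3y + 3z = -19, 4x - 7y + 4z = -75, 5y - 3z = 41 (e.g. by elimination or Cramer's rule, determinant = 20) gives (-5, 1, -12).

(-5, 1, -12)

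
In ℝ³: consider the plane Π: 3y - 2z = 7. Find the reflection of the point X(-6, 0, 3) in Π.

λ = (n·X − d)/|n|² = (-6 − 7)/13 = -1.
Reflection = X − 2λn = (-6, 0, 3) − (-2)·(0, 3, -2) = (-6, 6, -1).

(-6, 6, -1)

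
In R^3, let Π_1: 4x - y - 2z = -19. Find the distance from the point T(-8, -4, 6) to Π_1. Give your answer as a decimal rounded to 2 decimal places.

4.58

n·T − d = (4)·(-8) + (-1)·(-4) + (-2)·(6) − (-19) = -21; |n| = √21.
Distance = |-21| / √21 = 21/√21 ≈ 4.58.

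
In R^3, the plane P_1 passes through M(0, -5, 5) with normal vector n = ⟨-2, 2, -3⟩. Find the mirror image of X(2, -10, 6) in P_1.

P_1: n·r = n·M gives -2x + 2y - 3z = -25.
λ = (n·X − d)/|n|² = (-42 − (-25))/17 = -1.
Reflection = X − 2λn = (2, -10, 6) − (-2)·(-2, 2, -3) = (-2, -6, 0).

(-2, -6, 0)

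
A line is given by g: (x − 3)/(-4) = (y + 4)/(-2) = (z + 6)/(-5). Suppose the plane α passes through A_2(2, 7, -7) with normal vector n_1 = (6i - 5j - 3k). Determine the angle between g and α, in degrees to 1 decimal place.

g has direction (-4, -2, -5) through (3, -4, -6).
α: n_1·r = n_1·A_2 gives 6x - 5y - 3z = -2.
sin θ = |n·v| / (|n||v|) = |1| / (√70 · √45) = 0.01782.
θ ≈ 1.0°.

1.0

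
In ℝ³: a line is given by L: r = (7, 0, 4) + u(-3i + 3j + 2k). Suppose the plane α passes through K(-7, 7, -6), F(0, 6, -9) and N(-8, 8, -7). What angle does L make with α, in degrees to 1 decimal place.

KF = (7, -1, -3), KN = (-1, 1, -1); a normal to α is KF × KN = (4, 10, 6).
Using K: α has equation 4x + 10y + 6z = 6.
sin θ = |n·v| / (|n||v|) = |30| / (√152 · √22) = 0.51879.
θ ≈ 31.3°.

31.3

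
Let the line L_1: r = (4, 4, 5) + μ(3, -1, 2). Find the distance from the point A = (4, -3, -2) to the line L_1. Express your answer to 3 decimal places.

9.721

Taking (4, 4, 5) on L_1 with direction v = (3, -1, 2): w = A − (4, 4, 5) = (0, -7, -7), and w × v = (-21, -21, 21).
Distance = |w × v| / |v| = √1323 / √14 ≈ 9.721.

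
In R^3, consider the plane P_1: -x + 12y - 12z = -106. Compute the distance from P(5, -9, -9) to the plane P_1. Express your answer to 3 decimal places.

5.941

n·P − d = (-1)·(5) + (12)·(-9) + (-12)·(-9) − (-106) = 101; |n| = √289.
Distance = |101| / √289 = 101/√289 ≈ 5.941.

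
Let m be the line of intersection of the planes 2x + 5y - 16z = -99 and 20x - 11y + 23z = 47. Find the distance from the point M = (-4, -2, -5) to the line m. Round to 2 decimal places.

Direction of m: (2, 5, -16) × (20, -11, 23) = (-61, -366, -122).
A point on m: solving the two plane equations with x = -4 gives (-4, 1, 6).
Taking (-4, 1, 6) on m with direction v = (-61, -366, -122): w = M − (-4, 1, 6) = (0, -3, -11), and w × v = (-3660, 671, -183).
Distance = |w × v| / |v| = √13879330 / √152561 ≈ 9.54.

9.54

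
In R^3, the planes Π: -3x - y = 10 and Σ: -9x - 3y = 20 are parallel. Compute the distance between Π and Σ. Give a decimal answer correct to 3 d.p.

1.054

Rescale Σ by 1/3: -3x - y = 20/3. Then distance = |10 − (20/3)| / √10 ≈ 1.054.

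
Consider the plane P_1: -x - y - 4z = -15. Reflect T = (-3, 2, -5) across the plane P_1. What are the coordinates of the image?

λ = (n·T − d)/|n|² = (21 − (-15))/18 = 2.
Reflection = T − 2λn = (-3, 2, -5) − 4·(-1, -1, -4) = (1, 6, 11).

(1, 6, 11)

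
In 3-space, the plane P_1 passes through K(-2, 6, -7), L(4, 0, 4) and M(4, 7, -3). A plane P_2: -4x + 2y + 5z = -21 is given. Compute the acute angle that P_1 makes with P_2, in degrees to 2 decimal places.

20.21

KL = (6, -6, 11), KM = (6, 1, 4); a normal to P_1 is KL × KM = (-35, 42, 42).
Using K: P_1 has equation -35x + 42y + 42z = 28.
cos θ = |n₁·n₂| / (|n₁||n₂|) = |434| / (√4753 · √45).
θ = arccos(0.93842) ≈ 20.21°.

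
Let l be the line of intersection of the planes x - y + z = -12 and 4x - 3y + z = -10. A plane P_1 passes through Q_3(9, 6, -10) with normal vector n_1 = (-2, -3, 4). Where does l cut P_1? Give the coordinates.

Direction of l: (1, -1, 1) × (4, -3, 1) = (2, 3, 1).
A point on l: solving the two plane equations with x = 14 gives (14, 20, -6).
P_1: n_1·r = n_1·Q_3 gives -2x - 3y + 4z = -76.
Substitute r = (14, 20, -6) + t(2, 3, 1) into the plane: -112 + (-9)t = -76, so t = -4.
Intersection: (14, 20, -6) + (-4)·(2, 3, 1) = (6, 8, -10).

(6, 8, -10)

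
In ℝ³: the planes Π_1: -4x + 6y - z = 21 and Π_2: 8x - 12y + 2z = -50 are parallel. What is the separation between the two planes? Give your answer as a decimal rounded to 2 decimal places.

Rescale Π_2 by 1/(-2): -4x + 6y - z = 25. Then distance = |21 − 25| / √53 ≈ 0.55.

0.55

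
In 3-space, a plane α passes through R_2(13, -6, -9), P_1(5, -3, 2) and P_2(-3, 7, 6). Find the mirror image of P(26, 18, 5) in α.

(-16, -6, -19)

R_2P_1 = (-8, 3, 11), R_2P_2 = (-16, 13, 15); a normal to α is R_2P_1 × R_2P_2 = (-98, -56, -56).
Using R_2: α has equation -98x - 56y - 56z = -434.
λ = (n·P − d)/|n|² = (-3836 − (-434))/15876 = -3/14.
Reflection = P − 2λn = (26, 18, 5) − (-3/7)·(-98, -56, -56) = (-16, -6, -19).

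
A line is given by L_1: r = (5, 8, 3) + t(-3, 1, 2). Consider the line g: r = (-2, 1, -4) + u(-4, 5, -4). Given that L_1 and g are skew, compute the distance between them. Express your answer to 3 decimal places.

Common perpendicular direction n = (-3, 1, 2) × (-4, 5, -4) = (-14, -20, -11).
With w = (-2, 1, -4) − (5, 8, 3) = (-7, -7, -7), w · n = 315.
Distance = |w · n| / |n| = |315| / √717 ≈ 11.764.

11.764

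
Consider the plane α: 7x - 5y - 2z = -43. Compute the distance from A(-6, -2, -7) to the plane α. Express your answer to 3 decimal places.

n·A − d = (7)·(-6) + (-5)·(-2) + (-2)·(-7) − (-43) = 25; |n| = √78.
Distance = |25| / √78 = 25/√78 ≈ 2.831.

2.831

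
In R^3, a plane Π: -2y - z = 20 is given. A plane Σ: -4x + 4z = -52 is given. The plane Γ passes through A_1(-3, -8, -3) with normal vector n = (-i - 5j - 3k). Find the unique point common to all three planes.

Γ: n·r = n·A_1 gives -x - 5y - 3z = 52.
Solving the 3×3 linear system -2y - z = 20, -4x + 4z = -52, -x - 5y - 3z = 52 (e.g. by elimination or Cramer's rule, determinant = 12) gives (3, -5, -10).

(3, -5, -10)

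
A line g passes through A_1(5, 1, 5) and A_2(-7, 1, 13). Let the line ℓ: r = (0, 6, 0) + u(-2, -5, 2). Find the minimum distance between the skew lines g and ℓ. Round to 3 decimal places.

6.340

A direction vector for g is A_2 − A_1 = (-12, 0, 8).
Common perpendicular direction n = (-12, 0, 8) × (-2, -5, 2) = (40, 8, 60).
With w = (0, 6, 0) − (5, 1, 5) = (-5, 5, -5), w · n = -460.
Distance = |w · n| / |n| = |-460| / √5264 ≈ 6.340.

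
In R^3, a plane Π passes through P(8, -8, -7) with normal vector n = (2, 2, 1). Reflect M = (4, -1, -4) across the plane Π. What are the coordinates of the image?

(0, -5, -6)

Π: n·r = n·P gives 2x + 2y + z = -7.
λ = (n·M − d)/|n|² = (2 − (-7))/9 = 1.
Reflection = M − 2λn = (4, -1, -4) − 2·(2, 2, 1) = (0, -5, -6).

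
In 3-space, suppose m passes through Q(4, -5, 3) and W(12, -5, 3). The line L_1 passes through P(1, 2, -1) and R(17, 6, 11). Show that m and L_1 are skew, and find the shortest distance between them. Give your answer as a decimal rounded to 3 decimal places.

A direction vector for m is W − Q = (8, 0, 0).
A direction vector for L_1 is R − P = (16, 4, 12).
Common perpendicular direction n = (8, 0, 0) × (16, 4, 12) = (0, -96, 32).
With w = (1, 2, -1) − (4, -5, 3) = (-3, 7, -4), w · n = -800.
Since n ≠ 0 the lines are not parallel, and w · n = -800 ≠ 0 so they do not intersect; hence they are skew.
Distance = |w · n| / |n| = |-800| / √10240 ≈ 7.906.

7.906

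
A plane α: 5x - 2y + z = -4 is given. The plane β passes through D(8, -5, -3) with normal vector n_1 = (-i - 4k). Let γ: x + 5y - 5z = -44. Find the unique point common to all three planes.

β: n_1·r = n_1·D gives -x - 4z = 4.
Solving the 3×3 linear system 5x - 2y + z = -4, -x - 4z = 4, x + 5y - 5z = -44 (e.g. by elimination or Cramer's rule, determinant = 113) gives (-4, -8, 0).

(-4, -8, 0)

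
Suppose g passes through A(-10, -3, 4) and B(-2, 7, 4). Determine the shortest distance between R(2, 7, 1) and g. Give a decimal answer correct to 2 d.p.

A direction vector for g is B − A = (8, 10, 0).
Taking (-10, -3, 4) on g with direction v = (8, 10, 0): w = R − (-10, -3, 4) = (12, 10, -3), and w × v = (30, -24, 40).
Distance = |w × v| / |v| = √3076 / √164 ≈ 4.33.

4.33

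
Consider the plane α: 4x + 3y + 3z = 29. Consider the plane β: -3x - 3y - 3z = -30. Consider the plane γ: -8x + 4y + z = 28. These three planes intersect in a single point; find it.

(-1, 3, 8)

Solving the 3×3 linear system 4x + 3y + 3z = 29, -3x - 3y - 3z = -30, -8x + 4y + z = 28 (e.g. by elimination or Cramer's rule, determinant = 9) gives (-1, 3, 8).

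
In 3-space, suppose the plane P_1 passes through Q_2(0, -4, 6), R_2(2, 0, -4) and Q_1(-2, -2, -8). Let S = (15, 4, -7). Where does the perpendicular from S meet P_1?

(12, 8, -6)

Q_2R_2 = (2, 4, -10), Q_2Q_1 = (-2, 2, -14); a normal to P_1 is Q_2R_2 × Q_2Q_1 = (-36, 48, 12).
Using Q_2: P_1 has equation -36x + 48y + 12z = -120.
Foot = S − λn with λ = (n·S − d)/|n|² = (-432 − (-120))/3744 = -1/12.
Foot = (15, 4, -7) − (-1/12)·(-36, 48, 12) = (12, 8, -6).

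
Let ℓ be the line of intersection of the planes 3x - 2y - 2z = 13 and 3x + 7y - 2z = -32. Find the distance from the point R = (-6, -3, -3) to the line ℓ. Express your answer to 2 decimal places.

Direction of ℓ: (3, -2, -2) × (3, 7, -2) = (18, 0, 27).
A point on ℓ: solving the two plane equations with x = -1 gives (-1, -5, -3).
Taking (-1, -5, -3) on ℓ with direction v = (18, 0, 27): w = R − (-1, -5, -3) = (-5, 2, 0), and w × v = (54, 135, -36).
Distance = |w × v| / |v| = √22437 / √1053 ≈ 4.62.

4.62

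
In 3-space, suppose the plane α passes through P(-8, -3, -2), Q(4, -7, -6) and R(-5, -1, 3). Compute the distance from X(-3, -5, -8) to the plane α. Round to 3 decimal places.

PQ = (12, -4, -4), PR = (3, 2, 5); a normal to α is PQ × PR = (-12, -72, 36).
Using P: α has equation -12x - 72y + 36z = 240.
n·X − d = (-12)·(-3) + (-72)·(-5) + (36)·(-8) − 240 = -132; |n| = √6624.
Distance = |-132| / √6624 = 132/√6624 ≈ 1.622.

1.622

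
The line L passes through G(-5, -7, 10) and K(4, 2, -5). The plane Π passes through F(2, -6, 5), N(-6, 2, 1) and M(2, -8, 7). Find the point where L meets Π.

A direction vector for L is K − G = (9, 9, -15).
FN = (-8, 8, -4), FM = (0, -2, 2); a normal to Π is FN × FM = (8, 16, 16).
Using F: Π has equation 8x + 16y + 16z = 0.
Substitute r = (-5, -7, 10) + t(9, 9, -15) into the plane: 8 + (-24)t = 0, so t = 1/3.
Intersection: (-5, -7, 10) + (1/3)·(9, 9, -15) = (-2, -4, 5).

(-2, -4, 5)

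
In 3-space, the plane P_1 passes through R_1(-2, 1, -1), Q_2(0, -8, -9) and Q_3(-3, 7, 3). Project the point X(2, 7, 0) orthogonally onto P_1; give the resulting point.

R_1Q_2 = (2, -9, -8), R_1Q_3 = (-1, 6, 4); a normal to P_1 is R_1Q_2 × R_1Q_3 = (12, 0, 3).
Using R_1: P_1 has equation 12x + 3z = -27.
Foot = X − λn with λ = (n·X − d)/|n|² = (24 − (-27))/153 = 1/3.
Foot = (2, 7, 0) − (1/3)·(12, 0, 3) = (-2, 7, -1).

(-2, 7, -1)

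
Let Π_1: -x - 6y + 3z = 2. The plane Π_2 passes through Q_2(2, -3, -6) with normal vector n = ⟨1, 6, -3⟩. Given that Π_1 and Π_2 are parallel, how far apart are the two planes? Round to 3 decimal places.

Π_2: n·r = n·Q_2 gives x + 6y - 3z = 2.
Rescale Π_2 by 1/(-1): -x - 6y + 3z = -2. Then distance = |2 − (-2)| / √46 ≈ 0.590.

0.590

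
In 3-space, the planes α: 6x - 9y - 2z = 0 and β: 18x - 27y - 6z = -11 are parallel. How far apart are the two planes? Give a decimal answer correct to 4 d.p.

0.3333

Rescale β by 1/3: 6x - 9y - 2z = -11/3. Then distance = |0 − (-11/3)| / √121 ≈ 0.3333.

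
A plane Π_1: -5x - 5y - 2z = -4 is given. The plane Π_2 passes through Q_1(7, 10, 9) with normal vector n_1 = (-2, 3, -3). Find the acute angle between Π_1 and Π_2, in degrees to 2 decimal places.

Π_2: n_1·r = n_1·Q_1 gives -2x + 3y - 3z = -11.
cos θ = |n₁·n₂| / (|n₁||n₂|) = |1| / (√54 · √22).
θ = arccos(0.02901) ≈ 88.34°.

88.34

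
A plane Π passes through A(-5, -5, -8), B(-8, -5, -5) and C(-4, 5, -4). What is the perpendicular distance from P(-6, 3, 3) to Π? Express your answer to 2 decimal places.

4.00

AB = (-3, 0, 3), AC = (1, 10, 4); a normal to Π is AB × AC = (-30, 15, -30).
Using A: Π has equation -30x + 15y - 30z = 315.
n·P − d = (-30)·(-6) + (15)·(3) + (-30)·(3) − 315 = -180; |n| = √2025.
Distance = |-180| / √2025 = 180/√2025 ≈ 4.00.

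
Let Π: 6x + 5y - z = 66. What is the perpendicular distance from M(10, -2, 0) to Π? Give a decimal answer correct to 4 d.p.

n·M − d = (6)·(10) + (5)·(-2) + (-1)·(0) − 66 = -16; |n| = √62.
Distance = |-16| / √62 = 16/√62 ≈ 2.0320.

2.0320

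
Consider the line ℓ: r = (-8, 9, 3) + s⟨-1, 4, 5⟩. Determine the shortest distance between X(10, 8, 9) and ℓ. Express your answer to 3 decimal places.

Taking (-8, 9, 3) on ℓ with direction v = (-1, 4, 5): w = X − (-8, 9, 3) = (18, -1, 6), and w × v = (-29, -96, 71).
Distance = |w × v| / |v| = √15098 / √42 ≈ 18.960.

18.960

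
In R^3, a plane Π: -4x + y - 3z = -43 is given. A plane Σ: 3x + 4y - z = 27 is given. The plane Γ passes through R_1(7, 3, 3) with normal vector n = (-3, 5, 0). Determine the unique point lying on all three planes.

(7, 3, 6)

Γ: n·r = n·R_1 gives -3x + 5y = -6.
Solving the 3×3 linear system -4x + y - 3z = -43, 3x + 4y - z = 27, -3x + 5y = -6 (e.g. by elimination or Cramer's rule, determinant = -98) gives (7, 3, 6).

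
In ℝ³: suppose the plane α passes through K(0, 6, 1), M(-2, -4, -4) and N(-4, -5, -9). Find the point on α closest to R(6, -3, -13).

KM = (-2, -10, -5), KN = (-4, -11, -10); a normal to α is KM × KN = (45, 0, -18).
Using K: α has equation 45x - 18z = -18.
Foot = R − λn with λ = (n·R − d)/|n|² = (504 − (-18))/2349 = 2/9.
Foot = (6, -3, -13) − (2/9)·(45, 0, -18) = (-4, -3, -9).

(-4, -3, -9)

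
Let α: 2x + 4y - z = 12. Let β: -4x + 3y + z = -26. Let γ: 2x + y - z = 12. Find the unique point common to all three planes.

(7, 0, 2)

Solving the 3×3 linear system 2x + 4y - z = 12, -4x + 3y + z = -26, 2x + y - z = 12 (e.g. by elimination or Cramer's rule, determinant = -6) gives (7, 0, 2).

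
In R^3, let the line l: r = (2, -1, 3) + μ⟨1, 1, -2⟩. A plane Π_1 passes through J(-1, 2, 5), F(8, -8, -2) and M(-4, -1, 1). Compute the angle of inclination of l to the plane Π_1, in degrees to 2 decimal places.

69.49

JF = (9, -10, -7), JM = (-3, -3, -4); a normal to Π_1 is JF × JM = (19, 57, -57).
Using J: Π_1 has equation 19x + 57y - 57z = -190.
sin θ = |n·v| / (|n||v|) = |190| / (√6859 · √6) = 0.93659.
θ ≈ 69.49°.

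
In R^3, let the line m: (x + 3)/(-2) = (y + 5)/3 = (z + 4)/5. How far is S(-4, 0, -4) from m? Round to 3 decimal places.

m has direction (-2, 3, 5) through (-3, -5, -4).
Taking (-3, -5, -4) on m with direction v = (-2, 3, 5): w = S − (-3, -5, -4) = (-1, 5, 0), and w × v = (25, 5, 7).
Distance = |w × v| / |v| = √699 / √38 ≈ 4.289.

4.289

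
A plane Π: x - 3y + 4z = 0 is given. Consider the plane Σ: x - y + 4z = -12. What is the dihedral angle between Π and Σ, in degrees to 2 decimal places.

cos θ = |n₁·n₂| / (|n₁||n₂|) = |20| / (√26 · √18).
θ = arccos(0.92450) ≈ 22.41°.

22.41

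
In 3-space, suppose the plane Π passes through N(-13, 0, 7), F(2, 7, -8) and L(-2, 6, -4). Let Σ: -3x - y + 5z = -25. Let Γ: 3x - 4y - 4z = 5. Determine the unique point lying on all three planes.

(-1, 3, -5)

NF = (15, 7, -15), NL = (11, 6, -11); a normal to Π is NF × NL = (13, 0, 13).
Using N: Π has equation 13x + 13z = -78.
Solving the 3×3 linear system 13x + 13z = -78, -3x - y + 5z = -25, 3x - 4y - 4z = 5 (e.g. by elimination or Cramer's rule, determinant = 507) gives (-1, 3, -5).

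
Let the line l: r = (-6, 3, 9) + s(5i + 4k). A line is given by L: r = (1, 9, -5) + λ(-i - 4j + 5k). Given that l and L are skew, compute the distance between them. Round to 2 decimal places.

Common perpendicular direction n = (5, 0, 4) × (-1, -4, 5) = (16, -29, -20).
With w = (1, 9, -5) − (-6, 3, 9) = (7, 6, -14), w · n = 218.
Distance = |w · n| / |n| = |218| / √1497 ≈ 5.63.

5.63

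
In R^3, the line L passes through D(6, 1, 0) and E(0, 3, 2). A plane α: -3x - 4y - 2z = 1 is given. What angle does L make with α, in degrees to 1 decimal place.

A direction vector for L is E − D = (-6, 2, 2).
sin θ = |n·v| / (|n||v|) = |6| / (√29 · √44) = 0.16797.
θ ≈ 9.7°.

9.7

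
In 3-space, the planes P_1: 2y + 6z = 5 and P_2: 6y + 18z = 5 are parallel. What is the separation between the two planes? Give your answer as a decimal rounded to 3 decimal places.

Rescale P_2 by 1/3: 2y + 6z = 5/3. Then distance = |5 − (5/3)| / √40 ≈ 0.527.

0.527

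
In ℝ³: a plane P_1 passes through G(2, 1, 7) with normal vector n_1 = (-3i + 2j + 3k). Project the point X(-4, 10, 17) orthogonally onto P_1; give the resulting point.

P_1: n_1·r = n_1·G gives -3x + 2y + 3z = 17.
Foot = X − λn with λ = (n·X − d)/|n|² = (83 − 17)/22 = 3.
Foot = (-4, 10, 17) − 3·(-3, 2, 3) = (5, 4, 8).

(5, 4, 8)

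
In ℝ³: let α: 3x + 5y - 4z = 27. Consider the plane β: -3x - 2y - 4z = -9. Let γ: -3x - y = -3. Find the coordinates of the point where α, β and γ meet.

Solving the 3×3 linear system 3x + 5y - 4z = 27, -3x - 2y - 4z = -9, -3x - y = -3 (e.g. by elimination or Cramer's rule, determinant = 60) gives (-1, 6, 0).

(-1, 6, 0)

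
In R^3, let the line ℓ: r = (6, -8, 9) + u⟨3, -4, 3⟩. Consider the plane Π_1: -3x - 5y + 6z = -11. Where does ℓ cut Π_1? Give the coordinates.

(-3, 4, 0)

Substitute r = (6, -8, 9) + t(3, -4, 3) into the plane: 76 + 29t = -11, so t = -3.
Intersection: (6, -8, 9) + (-3)·(3, -4, 3) = (-3, 4, 0).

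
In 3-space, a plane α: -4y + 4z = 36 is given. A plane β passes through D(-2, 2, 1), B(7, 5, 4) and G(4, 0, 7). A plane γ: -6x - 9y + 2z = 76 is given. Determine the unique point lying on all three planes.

(-5, -4, 5)

DB = (9, 3, 3), DG = (6, -2, 6); a normal to β is DB × DG = (24, -36, -36).
Using D: β has equation 24x - 36y - 36z = -156.
Solving the 3×3 linear system -4y + 4z = 36, 24x - 36y - 36z = -156, -6x - 9y + 2z = 76 (e.g. by elimination or Cramer's rule, determinant = -2400) gives (-5, -4, 5).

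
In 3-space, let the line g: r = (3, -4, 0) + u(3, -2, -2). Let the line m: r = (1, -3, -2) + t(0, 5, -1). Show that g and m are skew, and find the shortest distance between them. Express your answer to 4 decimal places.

Common perpendicular direction n = (3, -2, -2) × (0, 5, -1) = (12, 3, 15).
With w = (1, -3, -2) − (3, -4, 0) = (-2, 1, -2), w · n = -51.
Since n ≠ 0 the lines are not parallel, and w · n = -51 ≠ 0 so they do not intersect; hence they are skew.
Distance = |w · n| / |n| = |-51| / √378 ≈ 2.6232.

2.6232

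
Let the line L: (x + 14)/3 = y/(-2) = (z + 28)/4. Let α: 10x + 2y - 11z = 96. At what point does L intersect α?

(-2, -8, -12)

L has direction (3, -2, 4) through (-14, 0, -28).
Substitute r = (-14, 0, -28) + t(3, -2, 4) into the plane: 168 + (-18)t = 96, so t = 4.
Intersection: (-14, 0, -28) + 4·(3, -2, 4) = (-2, -8, -12).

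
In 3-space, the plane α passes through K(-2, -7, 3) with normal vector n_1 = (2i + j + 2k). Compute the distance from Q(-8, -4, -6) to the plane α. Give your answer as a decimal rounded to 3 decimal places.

9.000

α: n_1·r = n_1·K gives 2x + y + 2z = -5.
n·Q − d = (2)·(-8) + (1)·(-4) + (2)·(-6) − (-5) = -27; |n| = √9.
Distance = |-27| / √9 = 27/√9 ≈ 9.000.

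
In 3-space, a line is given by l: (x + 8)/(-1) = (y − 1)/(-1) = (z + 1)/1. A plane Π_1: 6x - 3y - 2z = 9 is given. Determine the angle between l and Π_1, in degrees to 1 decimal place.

l has direction (-1, -1, 1) through (-8, 1, -1).
sin θ = |n·v| / (|n||v|) = |-5| / (√49 · √3) = 0.41239.
θ ≈ 24.4°.

24.4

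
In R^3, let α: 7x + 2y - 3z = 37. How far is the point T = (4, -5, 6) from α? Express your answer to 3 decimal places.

n·T − d = (7)·(4) + (2)·(-5) + (-3)·(6) − 37 = -37; |n| = √62.
Distance = |-37| / √62 = 37/√62 ≈ 4.699.

4.699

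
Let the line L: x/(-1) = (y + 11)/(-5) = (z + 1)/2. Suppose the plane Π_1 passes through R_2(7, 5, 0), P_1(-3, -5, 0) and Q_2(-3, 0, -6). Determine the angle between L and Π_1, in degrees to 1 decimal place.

L has direction (-1, -5, 2) through (0, -11, -1).
R_2P_1 = (-10, -10, 0), R_2Q_2 = (-10, -5, -6); a normal to Π_1 is R_2P_1 × R_2Q_2 = (60, -60, -50).
Using R_2: Π_1 has equation 60x - 60y - 50z = 120.
sin θ = |n·v| / (|n||v|) = |140| / (√9700 · √30) = 0.25953.
θ ≈ 15.0°.

15.0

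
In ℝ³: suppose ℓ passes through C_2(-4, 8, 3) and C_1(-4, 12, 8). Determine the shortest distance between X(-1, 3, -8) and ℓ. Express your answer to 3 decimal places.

4.220

A direction vector for ℓ is C_1 − C_2 = (0, 4, 5).
Taking (-4, 8, 3) on ℓ with direction v = (0, 4, 5): w = X − (-4, 8, 3) = (3, -5, -11), and w × v = (19, -15, 12).
Distance = |w × v| / |v| = √730 / √41 ≈ 4.220.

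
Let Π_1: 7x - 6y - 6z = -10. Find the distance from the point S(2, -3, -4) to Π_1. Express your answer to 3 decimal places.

n·S − d = (7)·(2) + (-6)·(-3) + (-6)·(-4) − (-10) = 66; |n| = √121.
Distance = |66| / √121 = 66/√121 ≈ 6.000.

6.000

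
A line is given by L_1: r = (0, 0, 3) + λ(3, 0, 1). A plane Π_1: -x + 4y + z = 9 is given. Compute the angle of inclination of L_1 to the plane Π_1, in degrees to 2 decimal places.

8.57

sin θ = |n·v| / (|n||v|) = |-2| / (√18 · √10) = 0.14907.
θ ≈ 8.57°.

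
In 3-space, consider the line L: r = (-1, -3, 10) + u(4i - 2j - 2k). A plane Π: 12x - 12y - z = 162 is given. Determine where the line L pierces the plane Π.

Substitute r = (-1, -3, 10) + t(4, -2, -2) into the plane: 14 + 74t = 162, so t = 2.
Intersection: (-1, -3, 10) + 2·(4, -2, -2) = (7, -7, 6).

(7, -7, 6)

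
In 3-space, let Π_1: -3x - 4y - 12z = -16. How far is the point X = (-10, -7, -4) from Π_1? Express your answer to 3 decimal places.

n·X − d = (-3)·(-10) + (-4)·(-7) + (-12)·(-4) − (-16) = 122; |n| = √169.
Distance = |122| / √169 = 122/√169 ≈ 9.385.

9.385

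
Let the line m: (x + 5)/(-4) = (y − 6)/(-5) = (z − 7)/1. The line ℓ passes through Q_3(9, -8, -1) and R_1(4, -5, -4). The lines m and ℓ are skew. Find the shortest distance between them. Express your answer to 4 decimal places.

m has direction (-4, -5, 1) through (-5, 6, 7).
A direction vector for ℓ is R_1 − Q_3 = (-5, 3, -3).
Common perpendicular direction n = (-4, -5, 1) × (-5, 3, -3) = (12, -17, -37).
With w = (9, -8, -1) − (-5, 6, 7) = (14, -14, -8), w · n = 702.
Distance = |w · n| / |n| = |702| / √1802 ≈ 16.5371.

16.5371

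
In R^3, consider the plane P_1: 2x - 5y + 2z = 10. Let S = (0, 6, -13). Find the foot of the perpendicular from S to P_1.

Foot = S − λn with λ = (n·S − d)/|n|² = (-56 − 10)/33 = -2.
Foot = (0, 6, -13) − (-2)·(2, -5, 2) = (4, -4, -9).

(4, -4, -9)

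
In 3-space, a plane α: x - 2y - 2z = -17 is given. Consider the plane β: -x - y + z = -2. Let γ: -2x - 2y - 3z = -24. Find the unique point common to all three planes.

(1, 5, 4)

Solving the 3×3 linear system x - 2y - 2z = -17, -x - y + z = -2, -2x - 2y - 3z = -24 (e.g. by elimination or Cramer's rule, determinant = 15) gives (1, 5, 4).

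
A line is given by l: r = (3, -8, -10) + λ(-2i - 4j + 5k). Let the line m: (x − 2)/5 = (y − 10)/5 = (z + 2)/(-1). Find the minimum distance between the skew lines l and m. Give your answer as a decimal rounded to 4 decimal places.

m has direction (5, 5, -1) through (2, 10, -2).
Common perpendicular direction n = (-2, -4, 5) × (5, 5, -1) = (-21, 23, 10).
With w = (2, 10, -2) − (3, -8, -10) = (-1, 18, 8), w · n = 515.
Distance = |w · n| / |n| = |515| / √1070 ≈ 15.7440.

15.7440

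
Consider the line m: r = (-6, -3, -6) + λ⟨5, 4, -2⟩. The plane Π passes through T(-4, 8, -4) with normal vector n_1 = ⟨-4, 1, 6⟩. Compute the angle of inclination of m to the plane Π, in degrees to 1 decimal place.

Π: n_1·r = n_1·T gives -4x + y + 6z = 0.
sin θ = |n·v| / (|n||v|) = |-28| / (√53 · √45) = 0.57334.
θ ≈ 35.0°.

35.0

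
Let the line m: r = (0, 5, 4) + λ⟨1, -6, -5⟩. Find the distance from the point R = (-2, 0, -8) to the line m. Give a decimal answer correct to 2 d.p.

Taking (0, 5, 4) on m with direction v = (1, -6, -5): w = R − (0, 5, 4) = (-2, -5, -12), and w × v = (-47, -22, 17).
Distance = |w × v| / |v| = √2982 / √62 ≈ 6.94.

6.94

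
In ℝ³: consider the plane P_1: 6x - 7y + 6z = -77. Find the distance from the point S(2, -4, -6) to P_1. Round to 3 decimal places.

n·S − d = (6)·(2) + (-7)·(-4) + (6)·(-6) − (-77) = 81; |n| = √121.
Distance = |81| / √121 = 81/√121 ≈ 7.364.

7.364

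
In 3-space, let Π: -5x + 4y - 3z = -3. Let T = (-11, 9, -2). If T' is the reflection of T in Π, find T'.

λ = (n·T − d)/|n|² = (97 − (-3))/50 = 2.
Reflection = T − 2λn = (-11, 9, -2) − 4·(-5, 4, -3) = (9, -7, 10).

(9, -7, 10)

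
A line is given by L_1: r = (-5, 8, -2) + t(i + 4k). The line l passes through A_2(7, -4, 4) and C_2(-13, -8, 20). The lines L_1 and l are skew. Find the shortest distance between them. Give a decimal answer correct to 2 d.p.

13.55

A direction vector for l is C_2 − A_2 = (-20, -4, 16).
Common perpendicular direction n = (1, 0, 4) × (-20, -4, 16) = (16, -96, -4).
With w = (7, -4, 4) − (-5, 8, -2) = (12, -12, 6), w · n = 1320.
Distance = |w · n| / |n| = |1320| / √9488 ≈ 13.55.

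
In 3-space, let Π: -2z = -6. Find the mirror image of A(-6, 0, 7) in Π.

(-6, 0, -1)

λ = (n·A − d)/|n|² = (-14 − (-6))/4 = -2.
Reflection = A − 2λn = (-6, 0, 7) − (-4)·(0, 0, -2) = (-6, 0, -1).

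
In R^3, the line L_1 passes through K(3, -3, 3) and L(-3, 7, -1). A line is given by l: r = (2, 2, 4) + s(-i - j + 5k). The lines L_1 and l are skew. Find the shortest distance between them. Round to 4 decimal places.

2.3570

A direction vector for L_1 is L − K = (-6, 10, -4).
Common perpendicular direction n = (-6, 10, -4) × (-1, -1, 5) = (46, 34, 16).
With w = (2, 2, 4) − (3, -3, 3) = (-1, 5, 1), w · n = 140.
Distance = |w · n| / |n| = |140| / √3528 ≈ 2.3570.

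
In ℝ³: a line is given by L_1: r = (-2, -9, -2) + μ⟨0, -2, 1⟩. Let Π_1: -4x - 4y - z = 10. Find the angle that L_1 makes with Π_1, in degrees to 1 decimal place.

33.0

sin θ = |n·v| / (|n||v|) = |7| / (√33 · √5) = 0.54495.
θ ≈ 33.0°.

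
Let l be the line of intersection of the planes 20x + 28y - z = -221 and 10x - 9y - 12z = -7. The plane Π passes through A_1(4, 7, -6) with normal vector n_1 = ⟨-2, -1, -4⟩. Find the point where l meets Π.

(-4, -5, 1)

Direction of l: (20, 28, -1) × (10, -9, -12) = (-345, 230, -460).
A point on l: solving the two plane equations with x = -7 gives (-7, -3, -3).
Π: n_1·r = n_1·A_1 gives -2x - y - 4z = 9.
Substitute r = (-7, -3, -3) + t(-345, 230, -460) into the plane: 29 + 2300t = 9, so t = -1/115.
Intersection: (-7, -3, -3) + (-1/115)·(-345, 230, -460) = (-4, -5, 1).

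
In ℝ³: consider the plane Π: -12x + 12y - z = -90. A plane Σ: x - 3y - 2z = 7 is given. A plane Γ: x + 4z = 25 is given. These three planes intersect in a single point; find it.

Solving the 3×3 linear system -12x + 12y - z = -90, x - 3y - 2z = 7, x + 4z = 25 (e.g. by elimination or Cramer's rule, determinant = 69) gives (1, -6, 6).

(1, -6, 6)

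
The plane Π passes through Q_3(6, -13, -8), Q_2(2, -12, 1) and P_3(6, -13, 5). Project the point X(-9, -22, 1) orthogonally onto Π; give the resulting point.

(-6, -10, 1)

Q_3Q_2 = (-4, 1, 9), Q_3P_3 = (0, 0, 13); a normal to Π is Q_3Q_2 × Q_3P_3 = (13, 52, 0).
Using Q_3: Π has equation 13x + 52y = -598.
Foot = X − λn with λ = (n·X − d)/|n|² = (-1261 − (-598))/2873 = -3/13.
Foot = (-9, -22, 1) − (-3/13)·(13, 52, 0) = (-6, -10, 1).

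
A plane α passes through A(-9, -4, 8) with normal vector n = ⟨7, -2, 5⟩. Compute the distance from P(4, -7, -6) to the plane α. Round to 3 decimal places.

3.057

α: n·r = n·A gives 7x - 2y + 5z = -15.
n·P − d = (7)·(4) + (-2)·(-7) + (5)·(-6) − (-15) = 27; |n| = √78.
Distance = |27| / √78 = 27/√78 ≈ 3.057.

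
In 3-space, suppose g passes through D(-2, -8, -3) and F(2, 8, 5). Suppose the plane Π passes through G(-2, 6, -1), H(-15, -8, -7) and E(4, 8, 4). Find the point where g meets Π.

(1, 4, 3)

A direction vector for g is F − D = (4, 16, 8).
GH = (-13, -14, -6), GE = (6, 2, 5); a normal to Π is GH × GE = (-58, 29, 58).
Using G: Π has equation -58x + 29y + 58z = 232.
Substitute r = (-2, -8, -3) + t(4, 16, 8) into the plane: -290 + 696t = 232, so t = 3/4.
Intersection: (-2, -8, -3) + (3/4)·(4, 16, 8) = (1, 4, 3).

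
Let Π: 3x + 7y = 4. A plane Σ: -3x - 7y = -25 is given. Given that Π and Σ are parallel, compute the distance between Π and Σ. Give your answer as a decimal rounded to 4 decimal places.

2.7574

Rescale Σ by 1/(-1): 3x + 7y = 25. Then distance = |4 − 25| / √58 ≈ 2.7574.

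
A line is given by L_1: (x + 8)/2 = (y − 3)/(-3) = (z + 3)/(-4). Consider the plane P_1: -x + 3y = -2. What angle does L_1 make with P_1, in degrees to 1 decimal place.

40.2

L_1 has direction (2, -3, -4) through (-8, 3, -3).
sin θ = |n·v| / (|n||v|) = |-11| / (√10 · √29) = 0.64594.
θ ≈ 40.2°.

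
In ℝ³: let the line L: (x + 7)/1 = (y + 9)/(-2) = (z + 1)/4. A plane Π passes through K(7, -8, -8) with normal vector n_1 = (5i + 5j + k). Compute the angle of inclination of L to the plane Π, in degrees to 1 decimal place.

1.8

L has direction (1, -2, 4) through (-7, -9, -1).
Π: n_1·r = n_1·K gives 5x + 5y + z = -13.
sin θ = |n·v| / (|n||v|) = |-1| / (√51 · √21) = 0.03056.
θ ≈ 1.8°.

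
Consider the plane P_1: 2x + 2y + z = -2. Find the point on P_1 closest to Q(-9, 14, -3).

(-11, 12, -4)

Foot = Q − λn with λ = (n·Q − d)/|n|² = (7 − (-2))/9 = 1.
Foot = (-9, 14, -3) − 1·(2, 2, 1) = (-11, 12, -4).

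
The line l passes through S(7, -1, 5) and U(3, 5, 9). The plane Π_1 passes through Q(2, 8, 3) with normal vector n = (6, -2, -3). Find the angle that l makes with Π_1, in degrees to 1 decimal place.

A direction vector for l is U − S = (-4, 6, 4).
Π_1: n·r = n·Q gives 6x - 2y - 3z = -13.
sin θ = |n·v| / (|n||v|) = |-48| / (√49 · √68) = 0.83155.
θ ≈ 56.3°.

56.3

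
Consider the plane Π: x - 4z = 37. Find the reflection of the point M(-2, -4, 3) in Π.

(4, -4, -21)

λ = (n·M − d)/|n|² = (-14 − 37)/17 = -3.
Reflection = M − 2λn = (-2, -4, 3) − (-6)·(1, 0, -4) = (4, -4, -21).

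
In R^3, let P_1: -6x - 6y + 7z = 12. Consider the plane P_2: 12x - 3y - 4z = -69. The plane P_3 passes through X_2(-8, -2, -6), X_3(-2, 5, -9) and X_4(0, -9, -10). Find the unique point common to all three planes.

X_2X_3 = (6, 7, -3), X_2X_4 = (8, -7, -4); a normal to P_3 is X_2X_3 × X_2X_4 = (-49, 0, -98).
Using X_2: P_3 has equation -49x - 98z = 980.
Solving the 3×3 linear system -6x - 6y + 7z = 12, 12x - 3y - 4z = -69, -49x - 98z = 980 (e.g. by elimination or Cramer's rule, determinant = -11025) gives (-8, -1, -6).

(-8, -1, -6)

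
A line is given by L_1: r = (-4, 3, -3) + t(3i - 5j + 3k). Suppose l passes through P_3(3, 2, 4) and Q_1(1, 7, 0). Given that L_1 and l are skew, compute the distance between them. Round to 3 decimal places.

6.901

A direction vector for l is Q_1 − P_3 = (-2, 5, -4).
Common perpendicular direction n = (3, -5, 3) × (-2, 5, -4) = (5, 6, 5).
With w = (3, 2, 4) − (-4, 3, -3) = (7, -1, 7), w · n = 64.
Distance = |w · n| / |n| = |64| / √86 ≈ 6.901.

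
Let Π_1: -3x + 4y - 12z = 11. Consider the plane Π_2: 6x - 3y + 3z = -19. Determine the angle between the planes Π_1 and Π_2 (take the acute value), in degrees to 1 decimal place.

cos θ = |n₁·n₂| / (|n₁||n₂|) = |-66| / (√169 · √54).
θ = arccos(0.69088) ≈ 46.3°.

46.3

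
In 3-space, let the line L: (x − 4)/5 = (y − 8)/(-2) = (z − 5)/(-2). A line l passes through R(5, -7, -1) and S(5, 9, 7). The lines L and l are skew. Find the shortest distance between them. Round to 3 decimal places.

1.497

L has direction (5, -2, -2) through (4, 8, 5).
A direction vector for l is S − R = (0, 16, 8).
Common perpendicular direction n = (5, -2, -2) × (0, 16, 8) = (16, -40, 80).
With w = (5, -7, -1) − (4, 8, 5) = (1, -15, -6), w · n = 136.
Distance = |w · n| / |n| = |136| / √8256 ≈ 1.497.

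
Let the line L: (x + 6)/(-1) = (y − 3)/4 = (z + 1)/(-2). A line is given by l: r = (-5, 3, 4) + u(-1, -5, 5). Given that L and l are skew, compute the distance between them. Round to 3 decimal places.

3.627

L has direction (-1, 4, -2) through (-6, 3, -1).
Common perpendicular direction n = (-1, 4, -2) × (-1, -5, 5) = (10, 7, 9).
With w = (-5, 3, 4) − (-6, 3, -1) = (1, 0, 5), w · n = 55.
Distance = |w · n| / |n| = |55| / √230 ≈ 3.627.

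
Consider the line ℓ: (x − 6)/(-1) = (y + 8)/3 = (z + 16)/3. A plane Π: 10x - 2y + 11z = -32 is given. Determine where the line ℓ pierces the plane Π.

ℓ has direction (-1, 3, 3) through (6, -8, -16).
Substitute r = (6, -8, -16) + t(-1, 3, 3) into the plane: -100 + 17t = -32, so t = 4.
Intersection: (6, -8, -16) + 4·(-1, 3, 3) = (2, 4, -4).

(2, 4, -4)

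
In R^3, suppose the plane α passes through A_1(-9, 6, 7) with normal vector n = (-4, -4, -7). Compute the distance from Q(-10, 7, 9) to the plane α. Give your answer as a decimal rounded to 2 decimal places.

1.56

α: n·r = n·A_1 gives -4x - 4y - 7z = -37.
n·Q − d = (-4)·(-10) + (-4)·(7) + (-7)·(9) − (-37) = -14; |n| = √81.
Distance = |-14| / √81 = 14/√81 ≈ 1.56.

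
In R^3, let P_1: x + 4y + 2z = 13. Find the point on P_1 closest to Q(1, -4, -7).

(3, 4, -3)

Foot = Q − λn with λ = (n·Q − d)/|n|² = (-29 − 13)/21 = -2.
Foot = (1, -4, -7) − (-2)·(1, 4, 2) = (3, 4, -3).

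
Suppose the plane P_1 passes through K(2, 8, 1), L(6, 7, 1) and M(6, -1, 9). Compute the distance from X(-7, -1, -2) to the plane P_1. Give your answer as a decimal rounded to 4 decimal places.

KL = (4, -1, 0), KM = (4, -9, 8); a normal to P_1 is KL × KM = (-8, -32, -32).
Using K: P_1 has equation -8x - 32y - 32z = -304.
n·X − d = (-8)·(-7) + (-32)·(-1) + (-32)·(-2) − (-304) = 456; |n| = √2112.
Distance = |456| / √2112 = 456/√2112 ≈ 9.9224.

9.9224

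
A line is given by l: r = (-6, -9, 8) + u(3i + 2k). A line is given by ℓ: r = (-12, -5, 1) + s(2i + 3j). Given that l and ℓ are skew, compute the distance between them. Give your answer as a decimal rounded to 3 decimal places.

Common perpendicular direction n = (3, 0, 2) × (2, 3, 0) = (-6, 4, 9).
With w = (-12, -5, 1) − (-6, -9, 8) = (-6, 4, -7), w · n = -11.
Distance = |w · n| / |n| = |-11| / √133 ≈ 0.954.

0.954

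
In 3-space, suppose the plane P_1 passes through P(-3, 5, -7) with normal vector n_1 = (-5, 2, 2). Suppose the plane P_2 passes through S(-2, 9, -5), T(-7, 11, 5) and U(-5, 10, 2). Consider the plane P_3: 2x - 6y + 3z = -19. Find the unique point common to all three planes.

P_1: n_1·r = n_1·P gives -5x + 2y + 2z = 11.
ST = (-5, 2, 10), SU = (-3, 1, 7); a normal to P_2 is ST × SU = (4, 5, 1).
Using S: P_2 has equation 4x + 5y + z = 32.
Solving the 3×3 linear system -5x + 2y + 2z = 11, 4x + 5y + z = 32, 2x - 6y + 3z = -19 (e.g. by elimination or Cramer's rule, determinant = -193) gives (1, 5, 3).

(1, 5, 3)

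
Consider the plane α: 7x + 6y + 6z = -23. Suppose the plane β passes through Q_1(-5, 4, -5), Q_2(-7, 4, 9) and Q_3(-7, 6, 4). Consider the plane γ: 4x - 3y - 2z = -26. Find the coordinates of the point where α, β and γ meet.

(-5, 2, 0)

Q_1Q_2 = (-2, 0, 14), Q_1Q_3 = (-2, 2, 9); a normal to β is Q_1Q_2 × Q_1Q_3 = (-28, -10, -4).
Using Q_1: β has equation -28x - 10y - 4z = 120.
Solving the 3×3 linear system 7x + 6y + 6z = -23, -28x - 10y - 4z = 120, 4x - 3y - 2z = -26 (e.g. by elimination or Cramer's rule, determinant = 368) gives (-5, 2, 0).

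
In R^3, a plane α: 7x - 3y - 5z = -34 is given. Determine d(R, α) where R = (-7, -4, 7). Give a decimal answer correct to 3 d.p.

n·R − d = (7)·(-7) + (-3)·(-4) + (-5)·(7) − (-34) = -38; |n| = √83.
Distance = |-38| / √83 = 38/√83 ≈ 4.171.

4.171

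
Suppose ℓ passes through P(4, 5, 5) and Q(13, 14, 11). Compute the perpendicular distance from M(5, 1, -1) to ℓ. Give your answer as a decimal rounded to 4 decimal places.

A direction vector for ℓ is Q − P = (9, 9, 6).
Taking (4, 5, 5) on ℓ with direction v = (9, 9, 6): w = M − (4, 5, 5) = (1, -4, -6), and w × v = (30, -60, 45).
Distance = |w × v| / |v| = √6525 / √198 ≈ 5.7406.

5.7406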